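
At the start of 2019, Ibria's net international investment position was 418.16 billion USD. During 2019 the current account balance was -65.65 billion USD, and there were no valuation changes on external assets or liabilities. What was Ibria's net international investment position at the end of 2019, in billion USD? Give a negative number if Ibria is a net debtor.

With no valuation effects, change in NIIP = current account = -65.65
End-of-year NIIP = 418.16 + (-65.65) = 352.51

352.51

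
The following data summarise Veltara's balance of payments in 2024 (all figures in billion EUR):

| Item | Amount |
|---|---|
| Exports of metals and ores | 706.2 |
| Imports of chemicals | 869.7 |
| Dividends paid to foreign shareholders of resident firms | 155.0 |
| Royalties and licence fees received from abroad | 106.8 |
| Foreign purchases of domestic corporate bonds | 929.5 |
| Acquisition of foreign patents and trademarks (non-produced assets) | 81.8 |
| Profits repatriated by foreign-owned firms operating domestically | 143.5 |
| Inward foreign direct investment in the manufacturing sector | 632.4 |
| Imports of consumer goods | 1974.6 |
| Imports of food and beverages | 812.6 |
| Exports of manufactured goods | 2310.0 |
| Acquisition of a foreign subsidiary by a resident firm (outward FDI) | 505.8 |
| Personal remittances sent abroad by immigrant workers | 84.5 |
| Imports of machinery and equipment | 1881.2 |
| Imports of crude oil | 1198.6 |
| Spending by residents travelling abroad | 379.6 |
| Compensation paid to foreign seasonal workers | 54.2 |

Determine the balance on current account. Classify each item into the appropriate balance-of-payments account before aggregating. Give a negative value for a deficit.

Goods: -869.7 - 1881.2 - 1974.6 + 706.2 - 1198.6 - 812.6 + 2310.0 = -3720.5
Services: 106.8 - 379.6 = -272.8
Primary income: -54.2 - 143.5 - 155.0 = -352.7
Secondary income: -84.5
Current account = (-3720.5) + (-272.8) + (-352.7) + (-84.5) = -4430.5
(Excluded from the current account — financial account: foreign purchases of domestic corporate bonds 929.5, inward foreign direct investment in the manufacturing sector 632.4, acquisition of a foreign subsidiary by a resident firm (outward FDI) 505.8; capital account: acquisition of foreign patents and trademarks (non-produced assets) 81.8.)

-4430.5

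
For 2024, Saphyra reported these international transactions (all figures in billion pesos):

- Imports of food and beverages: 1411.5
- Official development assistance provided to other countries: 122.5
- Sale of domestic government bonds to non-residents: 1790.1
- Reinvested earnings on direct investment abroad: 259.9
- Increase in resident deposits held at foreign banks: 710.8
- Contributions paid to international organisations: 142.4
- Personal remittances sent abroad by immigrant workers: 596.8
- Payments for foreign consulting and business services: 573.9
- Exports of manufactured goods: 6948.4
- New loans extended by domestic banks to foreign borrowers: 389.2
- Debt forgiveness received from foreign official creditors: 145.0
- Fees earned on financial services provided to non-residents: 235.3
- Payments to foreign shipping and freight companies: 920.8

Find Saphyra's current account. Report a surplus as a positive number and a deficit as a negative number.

Goods: 6948.4 - 1411.5 = 5536.9
Services: -573.9 + 235.3 - 920.8 = -1259.4
Primary income: 259.9
Secondary income: -596.8 - 142.4 - 122.5 = -861.7
Current account = 5536.9 + (-1259.4) + 259.9 + (-861.7) = 3675.7
(Excluded from the current account — financial account: sale of domestic government bonds to non-residents 1790.1, increase in resident deposits held at foreign banks 710.8, new loans extended by domestic banks to foreign borrowers 389.2; capital account: debt forgiveness received from foreign official creditors 145.0.)

3675.7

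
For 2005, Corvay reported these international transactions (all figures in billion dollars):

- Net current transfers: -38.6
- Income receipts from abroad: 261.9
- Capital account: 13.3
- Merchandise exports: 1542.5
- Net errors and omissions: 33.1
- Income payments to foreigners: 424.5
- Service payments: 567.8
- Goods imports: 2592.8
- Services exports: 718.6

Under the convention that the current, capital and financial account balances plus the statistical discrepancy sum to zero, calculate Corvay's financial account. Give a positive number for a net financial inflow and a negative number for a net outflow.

Goods balance = 1542.5 - 2592.8 = -1050.3
Services balance = 718.6 - 567.8 = 150.8
Trade balance (goods + services) = -1050.3 + 150.8 = -899.5
Net primary income = 261.9 - 424.5 = -162.6
Net secondary income = -38.6
Current account = -899.5 + (-162.6) + (-38.6) = -1100.7
Financial account = -(-1100.7 + 13.3 + 33.1) = 1054.3

1054.3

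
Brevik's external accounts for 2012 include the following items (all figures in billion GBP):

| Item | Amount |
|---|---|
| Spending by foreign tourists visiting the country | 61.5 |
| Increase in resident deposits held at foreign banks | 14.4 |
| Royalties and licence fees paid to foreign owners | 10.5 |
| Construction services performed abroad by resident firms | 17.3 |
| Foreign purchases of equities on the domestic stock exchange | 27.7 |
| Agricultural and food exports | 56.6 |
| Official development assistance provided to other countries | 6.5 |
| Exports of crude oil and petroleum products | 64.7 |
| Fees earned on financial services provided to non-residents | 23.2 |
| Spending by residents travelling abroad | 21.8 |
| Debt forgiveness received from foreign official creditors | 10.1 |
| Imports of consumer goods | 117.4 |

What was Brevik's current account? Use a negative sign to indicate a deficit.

67.1

Goods: -117.4 + 64.7 + 56.6 = 3.9
Services: -21.8 - 10.5 + 23.2 + 61.5 + 17.3 = 69.7
Secondary income: -6.5
Current account = 3.9 + 69.7 + (-6.5) = 67.1
(Excluded from the current account — financial account: increase in resident deposits held at foreign banks 14.4, foreign purchases of equities on the domestic stock exchange 27.7; capital account: debt forgiveness received from foreign official creditors 10.1.)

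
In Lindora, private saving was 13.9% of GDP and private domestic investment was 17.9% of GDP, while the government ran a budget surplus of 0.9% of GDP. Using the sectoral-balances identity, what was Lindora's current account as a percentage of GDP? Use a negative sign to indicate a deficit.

By the sectoral-balances identity, CA = (S_private - I) + (T - G).
Private balance = 13.9 - 17.9 = -4.0
Government balance (T - G) = 0.9
CA = -4.0 + 0.9 = -3.1

-3.1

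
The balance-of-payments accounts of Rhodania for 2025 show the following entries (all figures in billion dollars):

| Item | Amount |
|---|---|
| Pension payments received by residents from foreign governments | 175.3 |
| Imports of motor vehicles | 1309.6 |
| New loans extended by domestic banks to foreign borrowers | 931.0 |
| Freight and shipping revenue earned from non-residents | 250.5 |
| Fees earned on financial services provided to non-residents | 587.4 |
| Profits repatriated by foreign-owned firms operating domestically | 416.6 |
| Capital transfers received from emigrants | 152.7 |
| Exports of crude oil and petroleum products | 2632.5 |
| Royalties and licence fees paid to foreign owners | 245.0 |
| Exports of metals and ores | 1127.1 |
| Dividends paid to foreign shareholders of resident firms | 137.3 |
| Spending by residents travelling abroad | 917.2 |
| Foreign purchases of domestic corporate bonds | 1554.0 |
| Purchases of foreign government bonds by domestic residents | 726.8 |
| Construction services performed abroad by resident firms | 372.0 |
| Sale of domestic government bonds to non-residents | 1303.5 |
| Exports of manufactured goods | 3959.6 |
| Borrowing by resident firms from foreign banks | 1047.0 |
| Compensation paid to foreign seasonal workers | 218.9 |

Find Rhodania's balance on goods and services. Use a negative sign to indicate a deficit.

6457.3

Goods: 3959.6 - 1309.6 + 2632.5 + 1127.1 = 6409.6
Services: 372.0 - 245.0 + 250.5 - 917.2 + 587.4 = 47.7
Trade balance = 6409.6 + 47.7 = 6457.3
(Excluded from the trade balance — secondary income: pension payments received by residents from foreign governments 175.3; financial account: new loans extended by domestic banks to foreign borrowers 931.0, foreign purchases of domestic corporate bonds 1554.0, purchases of foreign government bonds by domestic residents 726.8, sale of domestic government bonds to non-residents 1303.5, borrowing by resident firms from foreign banks 1047.0; primary income: profits repatriated by foreign-owned firms operating domestically 416.6, dividends paid to foreign shareholders of resident firms 137.3, compensation paid to foreign seasonal workers 218.9; capital account: capital transfers received from emigrants 152.7.)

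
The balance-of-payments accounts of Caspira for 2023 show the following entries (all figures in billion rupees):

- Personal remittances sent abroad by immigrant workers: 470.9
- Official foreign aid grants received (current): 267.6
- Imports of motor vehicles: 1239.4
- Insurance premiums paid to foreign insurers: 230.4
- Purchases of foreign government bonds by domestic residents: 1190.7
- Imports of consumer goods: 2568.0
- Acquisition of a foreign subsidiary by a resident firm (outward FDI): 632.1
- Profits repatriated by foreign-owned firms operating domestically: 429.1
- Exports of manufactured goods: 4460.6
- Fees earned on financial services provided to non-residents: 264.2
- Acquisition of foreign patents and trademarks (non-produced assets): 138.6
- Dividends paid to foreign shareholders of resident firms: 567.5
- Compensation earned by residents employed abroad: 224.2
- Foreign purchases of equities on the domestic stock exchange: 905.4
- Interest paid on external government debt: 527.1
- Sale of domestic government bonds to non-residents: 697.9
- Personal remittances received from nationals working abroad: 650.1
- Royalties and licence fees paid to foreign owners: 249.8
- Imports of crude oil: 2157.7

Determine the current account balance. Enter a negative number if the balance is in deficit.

Goods: -1239.4 - 2568.0 + 4460.6 - 2157.7 = -1504.5
Services: -230.4 - 249.8 + 264.2 = -216.0
Primary income: -567.5 - 527.1 + 224.2 - 429.1 = -1299.5
Secondary income: 267.6 + 650.1 - 470.9 = 446.8
Current account = (-1504.5) + (-216.0) + (-1299.5) + 446.8 = -2573.2
(Excluded from the current account — financial account: purchases of foreign government bonds by domestic residents 1190.7, acquisition of a foreign subsidiary by a resident firm (outward FDI) 632.1, foreign purchases of equities on the domestic stock exchange 905.4, sale of domestic government bonds to non-residents 697.9; capital account: acquisition of foreign patents and trademarks (non-produced assets) 138.6.)

-2573.2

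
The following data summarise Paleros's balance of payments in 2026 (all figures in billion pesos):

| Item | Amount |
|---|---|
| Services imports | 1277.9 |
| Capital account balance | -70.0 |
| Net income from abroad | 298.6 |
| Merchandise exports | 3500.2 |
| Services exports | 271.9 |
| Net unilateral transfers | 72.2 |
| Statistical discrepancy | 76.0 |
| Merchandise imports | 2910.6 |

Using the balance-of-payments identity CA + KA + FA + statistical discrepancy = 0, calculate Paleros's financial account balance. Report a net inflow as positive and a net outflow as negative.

Goods balance = 3500.2 - 2910.6 = 589.6
Services balance = 271.9 - 1277.9 = -1006.0
Trade balance (goods + services) = 589.6 + (-1006.0) = -416.4
Net primary income = 298.6
Net secondary income = 72.2
Current account = -416.4 + 298.6 + 72.2 = -45.6
Financial account = -(-45.6 + (-70.0) + 76.0) = 39.6

39.6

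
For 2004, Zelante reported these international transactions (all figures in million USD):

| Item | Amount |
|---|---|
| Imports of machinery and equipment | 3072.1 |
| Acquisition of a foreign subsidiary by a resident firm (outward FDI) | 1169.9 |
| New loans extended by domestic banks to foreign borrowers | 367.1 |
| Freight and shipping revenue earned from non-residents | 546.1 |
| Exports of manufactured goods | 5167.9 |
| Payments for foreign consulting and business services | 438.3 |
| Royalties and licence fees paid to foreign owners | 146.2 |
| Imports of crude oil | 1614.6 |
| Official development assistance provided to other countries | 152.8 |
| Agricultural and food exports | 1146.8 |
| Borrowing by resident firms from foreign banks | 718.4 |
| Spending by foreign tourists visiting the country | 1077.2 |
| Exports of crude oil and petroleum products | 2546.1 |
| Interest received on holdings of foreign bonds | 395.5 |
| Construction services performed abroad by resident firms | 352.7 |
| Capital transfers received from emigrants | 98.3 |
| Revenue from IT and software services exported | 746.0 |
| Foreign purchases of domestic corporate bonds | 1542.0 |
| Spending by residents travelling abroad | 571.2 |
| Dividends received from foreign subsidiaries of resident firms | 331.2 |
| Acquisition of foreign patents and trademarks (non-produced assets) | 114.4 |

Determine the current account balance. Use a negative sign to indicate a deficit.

6314.3

Goods: 2546.1 - 3072.1 + 1146.8 + 5167.9 - 1614.6 = 4174.1
Services: 746.0 - 571.2 + 1077.2 + 546.1 + 352.7 - 146.2 - 438.3 = 1566.3
Primary income: 331.2 + 395.5 = 726.7
Secondary income: -152.8
Current account = 4174.1 + 1566.3 + 726.7 + (-152.8) = 6314.3
(Excluded from the current account — financial account: acquisition of a foreign subsidiary by a resident firm (outward FDI) 1169.9, new loans extended by domestic banks to foreign borrowers 367.1, borrowing by resident firms from foreign banks 718.4, foreign purchases of domestic corporate bonds 1542.0; capital account: capital transfers received from emigrants 98.3, acquisition of foreign patents and trademarks (non-produced assets) 114.4.)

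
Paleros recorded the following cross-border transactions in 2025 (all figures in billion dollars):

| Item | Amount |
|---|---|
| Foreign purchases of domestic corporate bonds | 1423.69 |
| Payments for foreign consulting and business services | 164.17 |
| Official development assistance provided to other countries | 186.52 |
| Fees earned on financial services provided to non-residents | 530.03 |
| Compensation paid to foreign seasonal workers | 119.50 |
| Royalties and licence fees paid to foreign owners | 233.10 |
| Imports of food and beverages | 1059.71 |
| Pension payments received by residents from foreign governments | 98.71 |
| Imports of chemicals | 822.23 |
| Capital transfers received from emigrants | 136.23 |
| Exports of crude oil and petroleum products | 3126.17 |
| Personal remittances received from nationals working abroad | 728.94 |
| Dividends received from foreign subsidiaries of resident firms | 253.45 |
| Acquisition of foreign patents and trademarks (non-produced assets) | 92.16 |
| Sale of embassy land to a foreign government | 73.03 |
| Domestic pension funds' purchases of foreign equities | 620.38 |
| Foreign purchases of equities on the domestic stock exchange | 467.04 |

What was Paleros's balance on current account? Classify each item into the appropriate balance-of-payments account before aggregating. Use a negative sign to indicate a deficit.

2152.07

Goods: -1059.71 + 3126.17 - 822.23 = 1244.23
Services: -164.17 - 233.10 + 530.03 = 132.76
Primary income: -119.50 + 253.45 = 133.95
Secondary income: -186.52 + 98.71 + 728.94 = 641.13
Current account = 1244.23 + 132.76 + 133.95 + 641.13 = 2152.07
(Excluded from the current account — financial account: foreign purchases of domestic corporate bonds 1423.69, domestic pension funds' purchases of foreign equities 620.38, foreign purchases of equities on the domestic stock exchange 467.04; capital account: capital transfers received from emigrants 136.23, acquisition of foreign patents and trademarks (non-produced assets) 92.16, sale of embassy land to a foreign government 73.03.)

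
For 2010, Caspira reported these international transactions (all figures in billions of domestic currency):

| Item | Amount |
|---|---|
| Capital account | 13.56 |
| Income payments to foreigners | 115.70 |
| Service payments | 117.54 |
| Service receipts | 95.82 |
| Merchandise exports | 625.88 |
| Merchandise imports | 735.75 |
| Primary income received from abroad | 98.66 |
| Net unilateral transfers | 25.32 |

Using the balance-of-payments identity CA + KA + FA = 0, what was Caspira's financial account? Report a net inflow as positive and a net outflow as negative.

109.75

Goods balance = 625.88 - 735.75 = -109.87
Services balance = 95.82 - 117.54 = -21.72
Trade balance (goods + services) = -109.87 + (-21.72) = -131.59
Net primary income = 98.66 - 115.70 = -17.04
Net secondary income = 25.32
Current account = -131.59 + (-17.04) + 25.32 = -123.31
Financial account = -(-123.31 + 13.56) = 109.75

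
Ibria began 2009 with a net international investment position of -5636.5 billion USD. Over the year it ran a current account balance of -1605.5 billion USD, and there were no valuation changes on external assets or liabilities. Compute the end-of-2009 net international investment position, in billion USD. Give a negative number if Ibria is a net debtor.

With no valuation effects, change in NIIP = current account = -1605.5
End-of-year NIIP = -5636.5 + (-1605.5) = -7242.0

-7242.0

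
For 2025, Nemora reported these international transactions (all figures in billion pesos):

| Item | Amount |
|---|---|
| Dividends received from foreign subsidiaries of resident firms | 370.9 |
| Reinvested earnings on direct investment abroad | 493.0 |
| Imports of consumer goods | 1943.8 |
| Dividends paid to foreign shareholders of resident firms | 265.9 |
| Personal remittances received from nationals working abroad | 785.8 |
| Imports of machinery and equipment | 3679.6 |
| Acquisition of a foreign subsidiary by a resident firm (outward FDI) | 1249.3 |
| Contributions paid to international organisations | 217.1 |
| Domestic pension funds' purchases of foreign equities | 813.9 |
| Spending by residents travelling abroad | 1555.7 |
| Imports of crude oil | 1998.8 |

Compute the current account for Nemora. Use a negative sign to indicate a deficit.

-8011.2

Goods: -1998.8 - 3679.6 - 1943.8 = -7622.2
Services: -1555.7
Primary income: 370.9 + 493.0 - 265.9 = 598.0
Secondary income: -217.1 + 785.8 = 568.7
Current account = (-7622.2) + (-1555.7) + 598.0 + 568.7 = -8011.2
(Excluded from the current account — financial account: acquisition of a foreign subsidiary by a resident firm (outward FDI) 1249.3, domestic pension funds' purchases of foreign equities 813.9.)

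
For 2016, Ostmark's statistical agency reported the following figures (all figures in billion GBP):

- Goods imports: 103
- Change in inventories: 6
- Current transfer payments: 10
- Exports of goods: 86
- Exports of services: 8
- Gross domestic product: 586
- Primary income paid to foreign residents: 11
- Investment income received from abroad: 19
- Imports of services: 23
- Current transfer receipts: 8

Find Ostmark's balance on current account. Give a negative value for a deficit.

-26

Goods balance = 86 - 103 = -17
Services balance = 8 - 23 = -15
Trade balance (goods + services) = -17 + (-15) = -32
Net primary income = 19 - 11 = 8
Net secondary income = 8 - 10 = -2
Current account = -32 + 8 + (-2) = -26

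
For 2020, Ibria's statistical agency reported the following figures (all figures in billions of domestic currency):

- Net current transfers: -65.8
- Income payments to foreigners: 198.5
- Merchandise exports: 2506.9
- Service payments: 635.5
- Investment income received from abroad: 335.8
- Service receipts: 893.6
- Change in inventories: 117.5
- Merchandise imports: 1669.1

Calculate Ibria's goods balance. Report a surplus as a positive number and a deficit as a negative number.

Goods balance = 2506.9 - 1669.1 = 837.8

837.8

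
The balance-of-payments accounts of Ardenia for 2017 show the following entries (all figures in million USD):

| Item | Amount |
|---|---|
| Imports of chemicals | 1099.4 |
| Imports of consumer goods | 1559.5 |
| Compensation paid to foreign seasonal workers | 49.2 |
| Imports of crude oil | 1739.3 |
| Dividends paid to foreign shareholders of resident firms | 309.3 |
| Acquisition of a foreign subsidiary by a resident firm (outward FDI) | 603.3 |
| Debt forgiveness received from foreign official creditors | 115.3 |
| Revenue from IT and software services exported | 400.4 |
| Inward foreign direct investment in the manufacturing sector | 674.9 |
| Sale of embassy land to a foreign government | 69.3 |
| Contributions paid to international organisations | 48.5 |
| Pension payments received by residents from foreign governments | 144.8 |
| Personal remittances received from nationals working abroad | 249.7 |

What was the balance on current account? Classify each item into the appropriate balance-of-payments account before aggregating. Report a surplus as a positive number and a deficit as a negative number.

Goods: -1099.4 - 1739.3 - 1559.5 = -4398.2
Services: 400.4
Primary income: -49.2 - 309.3 = -358.5
Secondary income: -48.5 + 249.7 + 144.8 = 346.0
Current account = (-4398.2) + 400.4 + (-358.5) + 346.0 = -4010.3
(Excluded from the current account — financial account: acquisition of a foreign subsidiary by a resident firm (outward FDI) 603.3, inward foreign direct investment in the manufacturing sector 674.9; capital account: debt forgiveness received from foreign official creditors 115.3, sale of embassy land to a foreign government 69.3.)

-4010.3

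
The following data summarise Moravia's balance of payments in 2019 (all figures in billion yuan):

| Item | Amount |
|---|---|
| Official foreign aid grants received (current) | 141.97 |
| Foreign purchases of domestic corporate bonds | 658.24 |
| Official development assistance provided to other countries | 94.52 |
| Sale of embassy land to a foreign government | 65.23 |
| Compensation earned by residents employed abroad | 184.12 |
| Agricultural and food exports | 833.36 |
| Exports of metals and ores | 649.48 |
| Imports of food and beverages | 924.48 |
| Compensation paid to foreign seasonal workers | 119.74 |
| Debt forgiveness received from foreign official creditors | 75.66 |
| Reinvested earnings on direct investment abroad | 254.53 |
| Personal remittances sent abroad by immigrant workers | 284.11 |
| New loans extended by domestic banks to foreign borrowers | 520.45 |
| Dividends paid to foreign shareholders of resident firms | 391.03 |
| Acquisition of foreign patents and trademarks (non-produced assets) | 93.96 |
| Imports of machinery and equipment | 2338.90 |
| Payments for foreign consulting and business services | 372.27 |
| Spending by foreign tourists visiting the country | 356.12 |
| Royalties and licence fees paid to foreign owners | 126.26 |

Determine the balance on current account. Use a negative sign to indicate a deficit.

-2231.73

Goods: -2338.90 + 649.48 - 924.48 + 833.36 = -1780.54
Services: -126.26 + 356.12 - 372.27 = -142.41
Primary income: -391.03 + 254.53 - 119.74 + 184.12 = -72.12
Secondary income: -284.11 - 94.52 + 141.97 = -236.66
Current account = (-1780.54) + (-142.41) + (-72.12) + (-236.66) = -2231.73
(Excluded from the current account — financial account: foreign purchases of domestic corporate bonds 658.24, new loans extended by domestic banks to foreign borrowers 520.45; capital account: sale of embassy land to a foreign government 65.23, debt forgiveness received from foreign official creditors 75.66, acquisition of foreign patents and trademarks (non-produced assets) 93.96.)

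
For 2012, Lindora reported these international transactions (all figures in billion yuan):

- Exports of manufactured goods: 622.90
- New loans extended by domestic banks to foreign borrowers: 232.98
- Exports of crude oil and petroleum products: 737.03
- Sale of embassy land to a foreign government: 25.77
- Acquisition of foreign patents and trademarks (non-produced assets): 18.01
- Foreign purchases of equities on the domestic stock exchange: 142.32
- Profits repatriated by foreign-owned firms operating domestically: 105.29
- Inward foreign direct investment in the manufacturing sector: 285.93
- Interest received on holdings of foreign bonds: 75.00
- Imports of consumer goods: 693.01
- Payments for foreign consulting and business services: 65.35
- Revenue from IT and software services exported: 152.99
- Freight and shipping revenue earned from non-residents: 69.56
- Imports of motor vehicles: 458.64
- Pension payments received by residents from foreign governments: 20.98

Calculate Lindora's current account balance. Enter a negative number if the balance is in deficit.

356.17

Goods: -458.64 + 622.90 - 693.01 + 737.03 = 208.28
Services: -65.35 + 152.99 + 69.56 = 157.20
Primary income: 75.00 - 105.29 = -30.29
Secondary income: 20.98
Current account = 208.28 + 157.20 + (-30.29) + 20.98 = 356.17
(Excluded from the current account — financial account: new loans extended by domestic banks to foreign borrowers 232.98, foreign purchases of equities on the domestic stock exchange 142.32, inward foreign direct investment in the manufacturing sector 285.93; capital account: sale of embassy land to a foreign government 25.77, acquisition of foreign patents and trademarks (non-produced assets) 18.01.)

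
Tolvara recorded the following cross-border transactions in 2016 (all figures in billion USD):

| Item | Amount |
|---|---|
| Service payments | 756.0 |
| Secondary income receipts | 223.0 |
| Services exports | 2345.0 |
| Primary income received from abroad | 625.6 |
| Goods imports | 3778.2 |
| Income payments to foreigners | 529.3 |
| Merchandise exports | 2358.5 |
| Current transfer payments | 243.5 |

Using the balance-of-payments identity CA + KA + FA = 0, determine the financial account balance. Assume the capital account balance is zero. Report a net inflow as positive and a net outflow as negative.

-245.1

Goods balance = 2358.5 - 3778.2 = -1419.7
Services balance = 2345.0 - 756.0 = 1589.0
Trade balance (goods + services) = -1419.7 + 1589.0 = 169.3
Net primary income = 625.6 - 529.3 = 96.3
Net secondary income = 223.0 - 243.5 = -20.5
Current account = 169.3 + 96.3 + (-20.5) = 245.1
Financial account = -(245.1) = -245.1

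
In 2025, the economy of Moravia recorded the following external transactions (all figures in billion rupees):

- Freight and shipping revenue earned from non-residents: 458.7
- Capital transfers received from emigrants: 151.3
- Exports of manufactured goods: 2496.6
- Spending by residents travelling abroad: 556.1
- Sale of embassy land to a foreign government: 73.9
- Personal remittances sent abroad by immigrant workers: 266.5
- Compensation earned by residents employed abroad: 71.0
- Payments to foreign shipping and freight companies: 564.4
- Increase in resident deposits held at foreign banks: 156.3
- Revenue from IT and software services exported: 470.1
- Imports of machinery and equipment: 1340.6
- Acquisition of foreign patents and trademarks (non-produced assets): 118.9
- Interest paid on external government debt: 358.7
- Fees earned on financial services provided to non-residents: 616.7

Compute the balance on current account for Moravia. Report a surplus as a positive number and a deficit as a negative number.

Goods: -1340.6 + 2496.6 = 1156.0
Services: 616.7 - 564.4 - 556.1 + 458.7 + 470.1 = 425.0
Primary income: 71.0 - 358.7 = -287.7
Secondary income: -266.5
Current account = 1156.0 + 425.0 + (-287.7) + (-266.5) = 1026.8
(Excluded from the current account — capital account: capital transfers received from emigrants 151.3, sale of embassy land to a foreign government 73.9, acquisition of foreign patents and trademarks (non-produced assets) 118.9; financial account: increase in resident deposits held at foreign banks 156.3.)

1026.8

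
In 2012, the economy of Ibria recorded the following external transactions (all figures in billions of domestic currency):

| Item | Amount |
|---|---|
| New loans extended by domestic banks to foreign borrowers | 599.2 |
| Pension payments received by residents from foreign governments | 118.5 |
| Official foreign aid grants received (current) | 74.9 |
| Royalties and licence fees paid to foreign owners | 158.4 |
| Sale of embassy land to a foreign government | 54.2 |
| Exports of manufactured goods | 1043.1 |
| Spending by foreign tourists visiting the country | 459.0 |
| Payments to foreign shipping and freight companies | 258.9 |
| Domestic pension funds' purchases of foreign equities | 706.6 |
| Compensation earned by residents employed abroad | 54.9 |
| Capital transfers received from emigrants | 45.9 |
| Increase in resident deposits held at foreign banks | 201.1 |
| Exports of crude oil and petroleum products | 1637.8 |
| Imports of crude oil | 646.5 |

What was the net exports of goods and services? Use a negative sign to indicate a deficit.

2076.1

Goods: 1043.1 + 1637.8 - 646.5 = 2034.4
Services: -158.4 - 258.9 + 459.0 = 41.7
Trade balance = 2034.4 + 41.7 = 2076.1
(Excluded from the trade balance — financial account: new loans extended by domestic banks to foreign borrowers 599.2, domestic pension funds' purchases of foreign equities 706.6, increase in resident deposits held at foreign banks 201.1; secondary income: pension payments received by residents from foreign governments 118.5, official foreign aid grants received (current) 74.9; capital account: sale of embassy land to a foreign government 54.2, capital transfers received from emigrants 45.9; primary income: compensation earned by residents employed abroad 54.9.)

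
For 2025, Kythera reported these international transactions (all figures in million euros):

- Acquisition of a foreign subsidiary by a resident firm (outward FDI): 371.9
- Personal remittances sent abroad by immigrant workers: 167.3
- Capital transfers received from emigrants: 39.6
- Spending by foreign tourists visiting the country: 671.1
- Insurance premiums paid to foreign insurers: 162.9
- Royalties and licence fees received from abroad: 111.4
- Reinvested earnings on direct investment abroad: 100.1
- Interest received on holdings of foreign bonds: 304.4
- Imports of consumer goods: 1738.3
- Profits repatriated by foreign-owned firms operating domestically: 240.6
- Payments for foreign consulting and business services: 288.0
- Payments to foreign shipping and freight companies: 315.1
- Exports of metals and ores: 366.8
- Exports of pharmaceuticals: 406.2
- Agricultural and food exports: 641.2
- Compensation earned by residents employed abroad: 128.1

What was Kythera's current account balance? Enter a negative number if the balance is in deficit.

-182.9

Goods: 366.8 + 641.2 - 1738.3 + 406.2 = -324.1
Services: 111.4 - 315.1 + 671.1 - 288.0 - 162.9 = 16.5
Primary income: 100.1 + 128.1 + 304.4 - 240.6 = 292.0
Secondary income: -167.3
Current account = (-324.1) + 16.5 + 292.0 + (-167.3) = -182.9
(Excluded from the current account — financial account: acquisition of a foreign subsidiary by a resident firm (outward FDI) 371.9; capital account: capital transfers received from emigrants 39.6.)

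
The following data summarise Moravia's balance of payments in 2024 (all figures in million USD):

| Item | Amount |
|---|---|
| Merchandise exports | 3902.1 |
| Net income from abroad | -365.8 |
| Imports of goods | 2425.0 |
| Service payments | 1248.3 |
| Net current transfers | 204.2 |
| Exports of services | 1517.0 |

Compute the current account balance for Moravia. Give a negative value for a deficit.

Goods balance = 3902.1 - 2425.0 = 1477.1
Services balance = 1517.0 - 1248.3 = 268.7
Trade balance (goods + services) = 1477.1 + 268.7 = 1745.8
Net primary income = -365.8
Net secondary income = 204.2
Current account = 1745.8 + (-365.8) + 204.2 = 1584.2

1584.2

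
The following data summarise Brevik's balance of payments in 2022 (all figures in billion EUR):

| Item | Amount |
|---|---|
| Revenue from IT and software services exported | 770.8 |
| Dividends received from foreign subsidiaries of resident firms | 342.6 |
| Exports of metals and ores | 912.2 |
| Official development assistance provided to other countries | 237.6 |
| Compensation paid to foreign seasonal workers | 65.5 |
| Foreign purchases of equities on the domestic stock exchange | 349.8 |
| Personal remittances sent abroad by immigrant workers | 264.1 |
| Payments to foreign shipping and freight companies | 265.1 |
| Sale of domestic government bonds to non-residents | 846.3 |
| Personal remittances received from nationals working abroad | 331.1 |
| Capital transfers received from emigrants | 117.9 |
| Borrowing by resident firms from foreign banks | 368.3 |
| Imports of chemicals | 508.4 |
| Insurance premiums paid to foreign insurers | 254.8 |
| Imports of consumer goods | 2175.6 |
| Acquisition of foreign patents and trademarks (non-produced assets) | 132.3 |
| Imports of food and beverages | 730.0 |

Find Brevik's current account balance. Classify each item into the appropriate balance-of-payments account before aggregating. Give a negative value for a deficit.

Goods: 912.2 - 2175.6 - 508.4 - 730.0 = -2501.8
Services: -254.8 + 770.8 - 265.1 = 250.9
Primary income: -65.5 + 342.6 = 277.1
Secondary income: 331.1 - 237.6 - 264.1 = -170.6
Current account = (-2501.8) + 250.9 + 277.1 + (-170.6) = -2144.4
(Excluded from the current account — financial account: foreign purchases of equities on the domestic stock exchange 349.8, sale of domestic government bonds to non-residents 846.3, borrowing by resident firms from foreign banks 368.3; capital account: capital transfers received from emigrants 117.9, acquisition of foreign patents and trademarks (non-produced assets) 132.3.)

-2144.4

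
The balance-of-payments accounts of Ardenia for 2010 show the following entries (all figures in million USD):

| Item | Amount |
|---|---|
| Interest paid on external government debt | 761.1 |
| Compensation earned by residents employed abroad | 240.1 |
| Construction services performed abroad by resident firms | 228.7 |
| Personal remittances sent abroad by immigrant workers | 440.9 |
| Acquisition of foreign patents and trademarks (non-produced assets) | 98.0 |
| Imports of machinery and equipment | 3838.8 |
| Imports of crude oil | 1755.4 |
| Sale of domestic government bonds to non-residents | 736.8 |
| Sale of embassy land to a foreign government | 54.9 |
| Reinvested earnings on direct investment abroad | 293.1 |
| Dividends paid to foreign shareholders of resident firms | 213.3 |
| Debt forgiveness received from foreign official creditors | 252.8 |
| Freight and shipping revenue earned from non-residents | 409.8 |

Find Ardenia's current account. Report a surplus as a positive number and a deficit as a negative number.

Goods: -3838.8 - 1755.4 = -5594.2
Services: 409.8 + 228.7 = 638.5
Primary income: -761.1 - 213.3 + 293.1 + 240.1 = -441.2
Secondary income: -440.9
Current account = (-5594.2) + 638.5 + (-441.2) + (-440.9) = -5837.8
(Excluded from the current account — capital account: acquisition of foreign patents and trademarks (non-produced assets) 98.0, sale of embassy land to a foreign government 54.9, debt forgiveness received from foreign official creditors 252.8; financial account: sale of domestic government bonds to non-residents 736.8.)

-5837.8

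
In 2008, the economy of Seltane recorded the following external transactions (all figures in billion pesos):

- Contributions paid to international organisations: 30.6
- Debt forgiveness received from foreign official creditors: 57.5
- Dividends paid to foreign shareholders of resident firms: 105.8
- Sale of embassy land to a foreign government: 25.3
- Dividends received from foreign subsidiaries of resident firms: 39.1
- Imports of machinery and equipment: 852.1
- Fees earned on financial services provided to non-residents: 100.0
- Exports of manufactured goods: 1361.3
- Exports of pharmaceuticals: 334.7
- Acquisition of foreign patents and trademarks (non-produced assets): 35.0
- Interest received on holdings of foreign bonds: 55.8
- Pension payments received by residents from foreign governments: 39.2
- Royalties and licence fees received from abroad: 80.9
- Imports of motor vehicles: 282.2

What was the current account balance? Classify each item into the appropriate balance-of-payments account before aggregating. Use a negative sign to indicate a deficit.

740.3

Goods: 1361.3 - 282.2 + 334.7 - 852.1 = 561.7
Services: 100.0 + 80.9 = 180.9
Primary income: 55.8 - 105.8 + 39.1 = -10.9
Secondary income: 39.2 - 30.6 = 8.6
Current account = 561.7 + 180.9 + (-10.9) + 8.6 = 740.3
(Excluded from the current account — capital account: debt forgiveness received from foreign official creditors 57.5, sale of embassy land to a foreign government 25.3, acquisition of foreign patents and trademarks (non-produced assets) 35.0.)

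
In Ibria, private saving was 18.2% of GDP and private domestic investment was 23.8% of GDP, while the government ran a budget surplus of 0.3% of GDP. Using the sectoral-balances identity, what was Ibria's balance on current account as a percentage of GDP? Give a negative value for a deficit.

-5.3

By the sectoral-balances identity, CA = (S_private - I) + (T - G).
Private balance = 18.2 - 23.8 = -5.6
Government balance (T - G) = 0.3
CA = -5.6 + 0.3 = -5.3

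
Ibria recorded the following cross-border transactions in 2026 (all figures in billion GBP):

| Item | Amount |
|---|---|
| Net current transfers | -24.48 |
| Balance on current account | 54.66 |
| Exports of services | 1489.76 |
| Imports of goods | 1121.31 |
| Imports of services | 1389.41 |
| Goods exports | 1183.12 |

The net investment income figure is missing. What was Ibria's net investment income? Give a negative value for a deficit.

Current account = goods balance + services balance + net primary income + net secondary income
Sum of the known components = 137.68
Net investment income = CA - (known components) = 54.66 - 137.68 = -83.02

-83.02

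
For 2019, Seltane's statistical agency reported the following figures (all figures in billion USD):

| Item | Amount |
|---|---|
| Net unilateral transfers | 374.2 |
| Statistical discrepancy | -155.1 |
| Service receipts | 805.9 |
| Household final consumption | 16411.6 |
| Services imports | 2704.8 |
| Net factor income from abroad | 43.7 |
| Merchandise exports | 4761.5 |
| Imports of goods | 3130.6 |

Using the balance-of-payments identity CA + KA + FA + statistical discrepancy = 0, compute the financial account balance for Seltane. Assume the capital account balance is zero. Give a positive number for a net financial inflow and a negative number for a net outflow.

Goods balance = 4761.5 - 3130.6 = 1630.9
Services balance = 805.9 - 2704.8 = -1898.9
Trade balance (goods + services) = 1630.9 + (-1898.9) = -268.0
Net primary income = 43.7
Net secondary income = 374.2
Current account = -268.0 + 43.7 + 374.2 = 149.9
Financial account = -(149.9 + (-155.1)) = 5.2

5.2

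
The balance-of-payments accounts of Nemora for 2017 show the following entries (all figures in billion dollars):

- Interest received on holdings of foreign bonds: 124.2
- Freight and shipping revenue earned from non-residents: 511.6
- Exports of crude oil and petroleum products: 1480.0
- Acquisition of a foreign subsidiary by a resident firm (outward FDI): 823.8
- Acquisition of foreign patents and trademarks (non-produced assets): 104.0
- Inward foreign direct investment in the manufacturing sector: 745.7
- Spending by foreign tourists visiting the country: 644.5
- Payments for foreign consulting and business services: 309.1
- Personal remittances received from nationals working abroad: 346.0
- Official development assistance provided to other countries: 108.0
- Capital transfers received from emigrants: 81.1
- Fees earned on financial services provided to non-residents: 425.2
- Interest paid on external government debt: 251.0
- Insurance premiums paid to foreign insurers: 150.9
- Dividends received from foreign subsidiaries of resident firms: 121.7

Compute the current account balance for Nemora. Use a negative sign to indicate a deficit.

Goods: 1480.0
Services: -150.9 + 511.6 + 425.2 + 644.5 - 309.1 = 1121.3
Primary income: -251.0 + 121.7 + 124.2 = -5.1
Secondary income: -108.0 + 346.0 = 238.0
Current account = 1480.0 + 1121.3 + (-5.1) + 238.0 = 2834.2
(Excluded from the current account — financial account: acquisition of a foreign subsidiary by a resident firm (outward FDI) 823.8, inward foreign direct investment in the manufacturing sector 745.7; capital account: acquisition of foreign patents and trademarks (non-produced assets) 104.0, capital transfers received from emigrants 81.1.)

2834.2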